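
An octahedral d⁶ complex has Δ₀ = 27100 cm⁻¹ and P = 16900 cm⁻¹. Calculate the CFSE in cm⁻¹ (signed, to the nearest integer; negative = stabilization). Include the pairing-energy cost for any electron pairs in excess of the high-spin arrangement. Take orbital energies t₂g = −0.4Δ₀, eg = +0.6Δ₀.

Δ₀ > P, so pairing is preferred: the ground state is low-spin.
Filling d⁶ accordingly: t₂g⁶ eg⁰.
Orbital CFSE = -2.4Δ₀ = -2.4 × 27100 = -65040 cm⁻¹.
Excess pairs vs high-spin: 3 − 1 = 2; pairing cost = +33800 cm⁻¹.
Net CFSE = -65040 + 33800 = -31240 cm⁻¹.

-31240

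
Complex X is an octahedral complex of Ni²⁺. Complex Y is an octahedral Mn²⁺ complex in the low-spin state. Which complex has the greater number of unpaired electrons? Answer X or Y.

X: Ni²⁺: group 10, so d-count = 10 − 2 = 8; For octahedral d⁸ the high- and low-spin configurations coincide; t₂g⁶ eg² → 2 unpaired.
Y: Group 7 minus oxidation state +2 gives a d⁵ configuration for Mn²⁺; t₂g⁵ eg⁰ → 1 unpaired.
So X has more unpaired electrons.

X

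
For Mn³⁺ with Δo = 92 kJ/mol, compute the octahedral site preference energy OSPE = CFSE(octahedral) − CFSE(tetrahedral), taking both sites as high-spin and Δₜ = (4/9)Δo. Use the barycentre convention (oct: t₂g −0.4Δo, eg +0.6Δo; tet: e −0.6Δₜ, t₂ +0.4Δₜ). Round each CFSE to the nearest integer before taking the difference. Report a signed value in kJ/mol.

-39

Mn sits in group 7; removing 3 electrons leaves Mn³⁺ with 7 − 3 = 4 d electrons.
In an octahedral site d⁴ (HS) is t₂g³ eg¹, giving CFSE(oct) = -0.6Δo = -55 kJ/mol.
Tetrahedral: e² t₂², CFSE = 2(−0.6) + 2(+0.4) = -0.4Δₜ = -0.4 × (4/9) × 92 = -16 kJ/mol.
OSPE = -55 − (-16) = -39 kJ/mol.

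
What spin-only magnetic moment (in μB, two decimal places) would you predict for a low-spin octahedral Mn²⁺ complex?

1.73 μB

Mn sits in group 7; removing 2 electrons leaves Mn²⁺ with 7 − 2 = 5 d electrons.
Configuration: t2g^5 e_g^0 → 1 unpaired electron.
μ(spin-only) = √[1(1+2)] = √3 ≈ 1.73 μB.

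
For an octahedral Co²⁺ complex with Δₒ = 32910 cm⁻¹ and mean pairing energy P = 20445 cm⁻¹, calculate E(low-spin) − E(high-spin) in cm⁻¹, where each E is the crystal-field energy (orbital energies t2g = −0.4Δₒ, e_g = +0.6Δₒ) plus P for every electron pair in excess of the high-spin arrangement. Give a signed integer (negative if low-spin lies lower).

Co sits in group 9; removing 2 electrons leaves Co²⁺ with 9 − 2 = 7 d electrons.
In the high-spin limit (t2g^5 e_g^2) the orbital term is -0.8Δₒ = -26328 cm⁻¹, with no excess pairing.
Low-spin t2g^6 e_g^1 gives -1.8Δₒ = -59238 cm⁻¹, but forming 1 extra pair costs 1P = 20445 cm⁻¹, so E(LS) = -59238 + 20445 = -38793 cm⁻¹.
Thus E(LS) − E(HS) = -12465 cm⁻¹.

-12465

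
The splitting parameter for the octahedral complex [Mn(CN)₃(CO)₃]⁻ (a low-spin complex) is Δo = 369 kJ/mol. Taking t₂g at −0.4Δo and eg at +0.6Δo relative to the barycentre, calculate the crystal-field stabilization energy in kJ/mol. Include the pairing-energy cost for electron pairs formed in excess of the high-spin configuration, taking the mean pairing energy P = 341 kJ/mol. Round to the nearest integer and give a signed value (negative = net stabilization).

Ligand charges: 3×(-1) from CN⁻ and 3×(+0) from CO sum to -3; with overall charge -1, Mn is +2.
Mn is in group 7, so Mn²⁺ is d⁵ (7 − 2 = 5).
Configuration: t₂g⁵ eg⁰.
CFSE(orbital) = 5×(-0.4Δo) + 0×(0.6Δo) = -2.0Δo; with Δo = 369 kJ/mol that is -738 kJ/mol.
Pairing penalty: 2 pairs vs 0 in the high-spin reference → 2 extra × P = 682 kJ/mol.
Overall CFSE = -738 + 682 = -56 kJ/mol.

-56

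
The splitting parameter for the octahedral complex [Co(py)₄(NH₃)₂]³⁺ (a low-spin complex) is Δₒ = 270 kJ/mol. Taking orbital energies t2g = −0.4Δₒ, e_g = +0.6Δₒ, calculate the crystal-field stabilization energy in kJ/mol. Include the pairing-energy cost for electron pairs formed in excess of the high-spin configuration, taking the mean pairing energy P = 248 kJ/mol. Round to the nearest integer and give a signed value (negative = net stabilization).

-152

Ligand charges: 4×(+0) from py and 2×(+0) from NH₃ sum to +0; with overall charge +3, Co is +3.
Group 9 minus oxidation state +3 gives a d⁶ configuration for Co³⁺.
Electron filling gives t2g^6 e_g^0.
The orbital stabilization is -2.4Δₒ = -2.4 × 270 = -648 kJ/mol.
Pairing penalty: 3 pairs vs 1 in the high-spin reference → 2 extra × P = 496 kJ/mol.
Net CFSE = -648 + 496 = -152 kJ/mol.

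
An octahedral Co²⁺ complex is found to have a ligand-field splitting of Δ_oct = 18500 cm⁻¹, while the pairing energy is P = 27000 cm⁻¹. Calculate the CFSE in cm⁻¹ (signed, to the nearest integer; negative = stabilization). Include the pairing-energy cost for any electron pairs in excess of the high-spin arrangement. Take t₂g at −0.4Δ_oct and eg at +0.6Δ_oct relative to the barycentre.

Co sits in group 9; removing 2 electrons leaves Co²⁺ with 9 − 2 = 7 d electrons.
Here Δ_oct < P (18500 < 27000), so the high-spin state is favoured.
Filling d⁷ accordingly: t₂g⁵ eg².
Orbital CFSE = -0.8Δ_oct = -0.8 × 18500 = -14800 cm⁻¹.
High-spin has no excess pairs, so no pairing correction applies.

-14800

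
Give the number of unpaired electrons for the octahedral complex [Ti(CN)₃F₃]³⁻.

1

Ligand charges: 3×(-1) from CN⁻ and 3×(-1) from F⁻ sum to -6; with overall charge -3, Ti is +3.
Ti is in group 4, so Ti³⁺ is d¹ (4 − 3 = 1).
Configuration: t2g^1 e_g^0, giving 1 unpaired electron.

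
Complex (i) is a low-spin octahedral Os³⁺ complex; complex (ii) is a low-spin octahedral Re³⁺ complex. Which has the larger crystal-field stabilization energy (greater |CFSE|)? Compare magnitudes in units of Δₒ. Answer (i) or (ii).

(i): Os³⁺: group 8, so d-count = 8 − 3 = 5; t2g^5 e_g^0, CFSE = -2.0Δₒ.
(ii): Group 7 minus oxidation state +3 gives a d⁴ configuration for Re³⁺; t2g^4 e_g^0, CFSE = -1.6Δₒ.
So (i) has the larger |CFSE|.

(i)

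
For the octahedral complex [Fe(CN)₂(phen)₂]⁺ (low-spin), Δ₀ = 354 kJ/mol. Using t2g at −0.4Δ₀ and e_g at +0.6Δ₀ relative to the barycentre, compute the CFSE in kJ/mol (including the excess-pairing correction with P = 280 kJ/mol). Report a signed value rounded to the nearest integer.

-148

Ligand charges: 2×(-1) from CN⁻ and 2×(+0) from phen sum to -2; with overall charge +1, Fe is +3.
Fe is in group 8, so Fe³⁺ is d⁵ (8 − 3 = 5).
Electron filling gives t2g^5 e_g^0.
The orbital stabilization is -2.0Δ₀ = -2.0 × 354 = -708 kJ/mol.
Pairing penalty: 2 pairs vs 0 in the high-spin reference → 2 extra × P = 560 kJ/mol.
Net CFSE = -708 + 560 = -148 kJ/mol.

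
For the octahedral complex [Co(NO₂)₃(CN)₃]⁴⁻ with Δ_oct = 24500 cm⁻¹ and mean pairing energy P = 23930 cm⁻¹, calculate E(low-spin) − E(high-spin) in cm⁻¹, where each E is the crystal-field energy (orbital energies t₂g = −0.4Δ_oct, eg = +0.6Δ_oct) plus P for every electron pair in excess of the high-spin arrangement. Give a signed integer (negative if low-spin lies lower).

Ligand charges: 3×(-1) from NO₂⁻ and 3×(-1) from CN⁻ sum to -6; with overall charge -4, Co is +2.
Co is in group 9, so Co²⁺ is d⁷ (9 − 2 = 7).
In the high-spin limit (t₂g⁵ eg²) the orbital term is -0.8Δ_oct = -19600 cm⁻¹, with no excess pairing.
For low-spin the configuration is t₂g⁶ eg¹: orbital energy -1.8 × 24500 = -44100 cm⁻¹, and 1 additional pair relative to high-spin adds 23930 cm⁻¹, giving -20170 cm⁻¹.
The difference is -20170 − (-19600) = -570 cm⁻¹, so low-spin lies lower.

-570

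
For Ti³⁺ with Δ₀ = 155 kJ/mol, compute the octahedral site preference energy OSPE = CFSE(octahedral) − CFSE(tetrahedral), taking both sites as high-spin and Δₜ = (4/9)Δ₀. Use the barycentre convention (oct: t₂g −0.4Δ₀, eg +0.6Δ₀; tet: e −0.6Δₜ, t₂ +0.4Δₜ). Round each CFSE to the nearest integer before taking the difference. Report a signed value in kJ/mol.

Ti is in group 4, so Ti³⁺ is d¹ (4 − 3 = 1).
Octahedral (high-spin): t2g^1 e_g^0, CFSE = 1(−0.4) + 0(+0.6) = -0.4Δ₀ = -0.4 × 155 = -62 kJ/mol.
In a tetrahedral site the filling is e^1 t2^0: CFSE(tet) = -0.6Δₜ = -0.6 × (4/9)(155) = -41 kJ/mol.
Subtracting, OSPE = -62 − (-41) = -21 kJ/mol.

-21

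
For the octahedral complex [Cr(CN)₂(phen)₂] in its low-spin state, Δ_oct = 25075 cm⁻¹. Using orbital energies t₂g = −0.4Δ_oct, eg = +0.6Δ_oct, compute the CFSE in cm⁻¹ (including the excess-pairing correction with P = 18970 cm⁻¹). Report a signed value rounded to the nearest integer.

Ligand charges: 2×(-1) from CN⁻ and 2×(+0) from phen sum to -2; with overall charge +0, Cr is +2.
Group 6 minus oxidation state +2 gives a d⁴ configuration for Cr²⁺.
The d⁴ electrons fill as t₂g⁴ eg⁰.
CFSE(orbital) = 4×(-0.4Δ_oct) + 0×(0.6Δ_oct) = -1.6Δ_oct; with Δ_oct = 25075 cm⁻¹ that is -40120 cm⁻¹.
High-spin d⁴ would be t₂g³ eg¹ with 0 pairs; low-spin has 1, so 1 excess pair costs +1P = +18970 cm⁻¹.
Net CFSE = -40120 + 18970 = -21150 cm⁻¹.

-21150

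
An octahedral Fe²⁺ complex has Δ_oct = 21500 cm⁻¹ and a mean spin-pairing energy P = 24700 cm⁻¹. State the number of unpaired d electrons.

4

Fe is in group 8, so Fe²⁺ is d⁶ (8 − 2 = 6).
Since Δ_oct = 21500 cm⁻¹ < P = 24700 cm⁻¹, the complex adopts the high-spin configuration.
That gives t₂g⁴ eg².
Unpaired electrons: 4.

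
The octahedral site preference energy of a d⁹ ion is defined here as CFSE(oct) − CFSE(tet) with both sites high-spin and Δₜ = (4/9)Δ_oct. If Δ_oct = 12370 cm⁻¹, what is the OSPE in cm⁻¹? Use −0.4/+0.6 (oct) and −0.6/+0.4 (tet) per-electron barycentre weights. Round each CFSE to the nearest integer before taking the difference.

-5223

Octahedral (high-spin): t₂g⁶ eg³, CFSE = 6(−0.4) + 3(+0.6) = -0.6Δ_oct = -0.6 × 12370 = -7422 cm⁻¹.
Tetrahedral e⁴ t₂⁵ gives -0.4Δₜ = -0.4 × (4/9) × 12370 = -2199 cm⁻¹.
OSPE = -7422 − (-2199) = -5223 cm⁻¹.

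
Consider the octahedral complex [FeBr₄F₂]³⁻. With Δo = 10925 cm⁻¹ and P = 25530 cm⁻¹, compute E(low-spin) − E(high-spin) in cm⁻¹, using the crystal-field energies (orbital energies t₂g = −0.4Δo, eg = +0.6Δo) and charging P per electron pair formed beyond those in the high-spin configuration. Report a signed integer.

Ligand charges: 4×(-1) from Br⁻ and 2×(-1) from F⁻ sum to -6; with overall charge -3, Fe is +3.
Fe³⁺: group 8, so d-count = 8 − 3 = 5.
High-spin d⁵ fills as t₂g³ eg² with CFSE 3(−0.4) + 2(+0.6) = 0.0Δo = 0 cm⁻¹.
Low-spin: t₂g⁵ eg⁰, orbital CFSE = -2.0Δo = -21850 cm⁻¹; plus 2 excess pairs × P = +51060 cm⁻¹; total 29210 cm⁻¹.
Thus E(LS) − E(HS) = 29210 cm⁻¹.

29210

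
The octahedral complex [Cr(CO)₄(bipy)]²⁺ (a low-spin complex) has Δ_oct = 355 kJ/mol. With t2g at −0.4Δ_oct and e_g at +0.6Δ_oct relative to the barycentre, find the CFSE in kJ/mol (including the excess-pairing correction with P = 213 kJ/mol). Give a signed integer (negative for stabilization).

Ligand charges: 4×(+0) from CO and 1×(+0) from bipy sum to +0; with overall charge +2, Cr is +2.
Cr²⁺: group 6, so d-count = 6 − 2 = 4.
Configuration: t2g^4 e_g^0.
Orbital CFSE = 4(-0.4) + 0(0.6) = -1.6Δ_oct = -1.6 × 355 = -568 kJ/mol.
High-spin d⁴ would be t2g^3 e_g^1 with 0 pairs; low-spin has 1, so 1 excess pair costs +1P = +213 kJ/mol.
Net CFSE = -568 + 213 = -355 kJ/mol.

-355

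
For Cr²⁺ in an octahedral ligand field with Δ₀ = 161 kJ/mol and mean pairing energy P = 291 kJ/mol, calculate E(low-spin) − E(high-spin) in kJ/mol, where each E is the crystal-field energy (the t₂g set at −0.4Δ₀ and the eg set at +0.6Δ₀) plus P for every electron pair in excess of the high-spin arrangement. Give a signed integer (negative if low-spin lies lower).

Cr sits in group 6; removing 2 electrons leaves Cr²⁺ with 6 − 2 = 4 d electrons.
High-spin: t₂g³ eg¹, CFSE = -0.6Δ₀ = -97 kJ/mol.
Low-spin t₂g⁴ eg⁰ gives -1.6Δ₀ = -258 kJ/mol, but forming 1 extra pair costs 1P = 291 kJ/mol, so E(LS) = -258 + 291 = 33 kJ/mol.
The difference is 33 − (-97) = 130 kJ/mol, so high-spin lies lower.

130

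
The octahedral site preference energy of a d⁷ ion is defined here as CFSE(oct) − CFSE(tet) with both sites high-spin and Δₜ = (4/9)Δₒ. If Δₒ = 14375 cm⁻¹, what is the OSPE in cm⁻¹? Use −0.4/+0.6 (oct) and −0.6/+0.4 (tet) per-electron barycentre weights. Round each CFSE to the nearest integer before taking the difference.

-3833

In an octahedral site d⁷ (HS) is t2g^5 e_g^2, giving CFSE(oct) = -0.8Δₒ = -11500 cm⁻¹.
In a tetrahedral site the filling is e^4 t2^3: CFSE(tet) = -1.2Δₜ = -1.2 × (4/9)(14375) = -7667 cm⁻¹.
OSPE = -11500 − (-7667) = -3833 cm⁻¹.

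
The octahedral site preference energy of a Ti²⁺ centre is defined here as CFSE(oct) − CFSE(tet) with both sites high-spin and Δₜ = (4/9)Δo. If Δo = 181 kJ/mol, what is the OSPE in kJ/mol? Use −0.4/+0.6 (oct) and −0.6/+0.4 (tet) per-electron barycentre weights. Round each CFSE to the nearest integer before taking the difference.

-48

Ti²⁺: group 4, so d-count = 4 − 2 = 2.
Octahedral (high-spin): t₂g² eg⁰, CFSE = 2(−0.4) + 0(+0.6) = -0.8Δo = -0.8 × 181 = -145 kJ/mol.
Tetrahedral e² t₂⁰ gives -1.2Δₜ = -1.2 × (4/9) × 181 = -97 kJ/mol.
Subtracting, OSPE = -145 − (-97) = -48 kJ/mol.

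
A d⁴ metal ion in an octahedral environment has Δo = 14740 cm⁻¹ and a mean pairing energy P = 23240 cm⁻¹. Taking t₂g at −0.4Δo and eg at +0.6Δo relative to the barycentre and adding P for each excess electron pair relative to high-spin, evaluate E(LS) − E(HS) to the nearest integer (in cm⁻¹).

8500

High-spin d⁴ fills as t₂g³ eg¹ with CFSE 3(−0.4) + 1(+0.6) = -0.6Δo = -8844 cm⁻¹.
For low-spin the configuration is t₂g⁴ eg⁰: orbital energy -1.6 × 14740 = -23584 cm⁻¹, and 1 additional pair relative to high-spin adds 23240 cm⁻¹, giving -344 cm⁻¹.
E(LS) − E(HS) = -344 − (-8844) = 8500 cm⁻¹.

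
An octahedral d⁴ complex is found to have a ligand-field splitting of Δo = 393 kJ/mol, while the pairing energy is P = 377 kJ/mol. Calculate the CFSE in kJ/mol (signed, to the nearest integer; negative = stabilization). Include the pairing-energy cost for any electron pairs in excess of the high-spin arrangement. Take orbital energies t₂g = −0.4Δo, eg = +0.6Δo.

-252

Here Δo > P (393 > 377), so the low-spin state is favoured.
Configuration: t₂g⁴ eg⁰.
Orbital CFSE = -1.6Δo = -1.6 × 393 = -629 kJ/mol.
Excess pairs vs high-spin: 1 − 0 = 1; pairing cost = +377 kJ/mol.
Net CFSE = -629 + 377 = -252 kJ/mol.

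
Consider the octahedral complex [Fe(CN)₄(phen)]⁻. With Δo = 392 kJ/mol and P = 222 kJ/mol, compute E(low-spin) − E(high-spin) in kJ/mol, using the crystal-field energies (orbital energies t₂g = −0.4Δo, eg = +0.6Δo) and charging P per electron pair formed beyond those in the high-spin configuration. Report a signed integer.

Ligand charges: 4×(-1) from CN⁻ and 1×(+0) from phen sum to -4; with overall charge -1, Fe is +3.
Group 8 minus oxidation state +3 gives a d⁵ configuration for Fe³⁺.
In the high-spin limit (t₂g³ eg²) the orbital term is 0.0Δo = 0 kJ/mol, with no excess pairing.
For low-spin the configuration is t₂g⁵ eg⁰: orbital energy -2.0 × 392 = -784 kJ/mol, and 2 additional pairs relative to high-spin add 444 kJ/mol, giving -340 kJ/mol.
E(LS) − E(HS) = -340 − (0) = -340 kJ/mol.

-340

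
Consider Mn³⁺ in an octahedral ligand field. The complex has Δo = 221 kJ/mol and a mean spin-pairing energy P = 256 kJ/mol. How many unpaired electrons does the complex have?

Mn³⁺: group 7, so d-count = 7 − 3 = 4.
With Δo < P the complex is high-spin.
That gives t2g^3 e_g^1.
Unpaired electrons: 4.

4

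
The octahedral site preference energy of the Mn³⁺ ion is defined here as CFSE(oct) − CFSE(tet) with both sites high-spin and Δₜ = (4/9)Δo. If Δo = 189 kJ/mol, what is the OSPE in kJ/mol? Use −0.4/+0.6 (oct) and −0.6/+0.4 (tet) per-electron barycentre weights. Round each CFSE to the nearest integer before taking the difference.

-79

Mn sits in group 7; removing 3 electrons leaves Mn³⁺ with 7 − 3 = 4 d electrons.
Octahedral (high-spin): t2g^3 e_g^1, CFSE = 3(−0.4) + 1(+0.6) = -0.6Δo = -0.6 × 189 = -113 kJ/mol.
Tetrahedral e^2 t2^2 gives -0.4Δₜ = -0.4 × (4/9) × 189 = -34 kJ/mol.
OSPE = -113 − (-34) = -79 kJ/mol.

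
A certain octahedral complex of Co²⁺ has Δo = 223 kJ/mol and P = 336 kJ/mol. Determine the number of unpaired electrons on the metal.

3

Group 9 minus oxidation state +2 gives a d⁷ configuration for Co²⁺.
Since Δo = 223 kJ/mol < P = 336 kJ/mol, the complex adopts the high-spin configuration.
Filling d⁷ accordingly: t₂g⁵ eg².
Unpaired electrons: 3.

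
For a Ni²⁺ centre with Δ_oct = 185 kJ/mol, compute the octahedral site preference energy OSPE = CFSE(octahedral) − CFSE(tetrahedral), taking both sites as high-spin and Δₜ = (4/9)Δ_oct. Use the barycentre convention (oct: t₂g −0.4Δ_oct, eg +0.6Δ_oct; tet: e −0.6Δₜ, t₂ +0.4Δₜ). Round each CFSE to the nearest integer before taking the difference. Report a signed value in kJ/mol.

-156

Ni sits in group 10; removing 2 electrons leaves Ni²⁺ with 10 − 2 = 8 d electrons.
Octahedral high-spin t₂g⁶ eg²: CFSE = -1.2 × 185 = -222 kJ/mol.
In a tetrahedral site the filling is e⁴ t₂⁴: CFSE(tet) = -0.8Δₜ = -0.8 × (4/9)(185) = -66 kJ/mol.
OSPE = -222 − (-66) = -156 kJ/mol.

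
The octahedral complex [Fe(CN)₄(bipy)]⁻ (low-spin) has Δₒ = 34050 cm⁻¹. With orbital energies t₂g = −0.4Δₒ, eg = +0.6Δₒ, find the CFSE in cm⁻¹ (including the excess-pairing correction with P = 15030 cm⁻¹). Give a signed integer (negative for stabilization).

Ligand charges: 4×(-1) from CN⁻ and 1×(+0) from bipy sum to -4; with overall charge -1, Fe is +3.
Fe³⁺: group 8, so d-count = 8 − 3 = 5.
The d⁵ electrons fill as t₂g⁵ eg⁰.
The orbital stabilization is -2.0Δₒ = -2.0 × 34050 = -68100 cm⁻¹.
High-spin d⁵ would be t₂g³ eg² with 0 pairs; low-spin has 2, so 2 excess pairs cost +2P = +30060 cm⁻¹.
Combining: -68100 + 30060 = -38040 cm⁻¹.

-38040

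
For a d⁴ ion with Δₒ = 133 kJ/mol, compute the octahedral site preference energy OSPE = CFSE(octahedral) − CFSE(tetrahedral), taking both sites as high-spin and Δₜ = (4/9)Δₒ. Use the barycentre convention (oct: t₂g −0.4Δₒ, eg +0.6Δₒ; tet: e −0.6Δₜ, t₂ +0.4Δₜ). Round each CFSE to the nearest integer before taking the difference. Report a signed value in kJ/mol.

-56

Octahedral (high-spin): t2g^3 e_g^1, CFSE = 3(−0.4) + 1(+0.6) = -0.6Δₒ = -0.6 × 133 = -80 kJ/mol.
Tetrahedral: e^2 t2^2, CFSE = 2(−0.6) + 2(+0.4) = -0.4Δₜ = -0.4 × (4/9) × 133 = -24 kJ/mol.
Subtracting, OSPE = -80 − (-24) = -56 kJ/mol.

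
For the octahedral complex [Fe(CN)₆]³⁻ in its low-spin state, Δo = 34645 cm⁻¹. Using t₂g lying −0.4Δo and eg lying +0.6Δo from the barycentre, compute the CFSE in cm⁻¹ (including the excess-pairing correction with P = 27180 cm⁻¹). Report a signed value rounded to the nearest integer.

-14930

Each CN⁻ contributes -1; 6 × (-1) = -6. With overall charge -3, Fe is in the +3 oxidation state.
Fe is in group 8, so Fe³⁺ is d⁵ (8 − 3 = 5).
Configuration: t₂g⁵ eg⁰.
Orbital CFSE = 5(-0.4) + 0(0.6) = -2.0Δo = -2.0 × 34645 = -69290 cm⁻¹.
Pairing penalty: 2 pairs vs 0 in the high-spin reference → 2 extra × P = 54360 cm⁻¹.
Overall CFSE = -69290 + 54360 = -14930 cm⁻¹.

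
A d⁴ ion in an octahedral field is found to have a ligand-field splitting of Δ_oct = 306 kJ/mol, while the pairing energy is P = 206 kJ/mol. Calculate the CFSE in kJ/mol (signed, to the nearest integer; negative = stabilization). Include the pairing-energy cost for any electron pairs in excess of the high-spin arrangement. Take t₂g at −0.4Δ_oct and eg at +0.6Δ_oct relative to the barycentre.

Here Δ_oct > P (306 > 206), so the low-spin state is favoured.
Configuration: t₂g⁴ eg⁰.
Orbital CFSE = -1.6Δ_oct = -1.6 × 306 = -490 kJ/mol.
Excess pairs vs high-spin: 1 − 0 = 1; pairing cost = +206 kJ/mol.
Net CFSE = -490 + 206 = -284 kJ/mol.

-284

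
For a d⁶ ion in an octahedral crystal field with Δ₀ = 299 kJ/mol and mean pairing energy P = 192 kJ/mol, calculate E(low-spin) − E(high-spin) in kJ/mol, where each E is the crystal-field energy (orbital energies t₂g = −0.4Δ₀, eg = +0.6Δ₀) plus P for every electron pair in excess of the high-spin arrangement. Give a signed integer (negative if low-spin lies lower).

High-spin d⁶ fills as t₂g⁴ eg² with CFSE 4(−0.4) + 2(+0.6) = -0.4Δ₀ = -120 kJ/mol.
Low-spin t₂g⁶ eg⁰ gives -2.4Δ₀ = -718 kJ/mol, but forming 2 extra pairs costs 2P = 384 kJ/mol, so E(LS) = -718 + 384 = -334 kJ/mol.
The difference is -334 − (-120) = -214 kJ/mol, so low-spin lies lower.

-214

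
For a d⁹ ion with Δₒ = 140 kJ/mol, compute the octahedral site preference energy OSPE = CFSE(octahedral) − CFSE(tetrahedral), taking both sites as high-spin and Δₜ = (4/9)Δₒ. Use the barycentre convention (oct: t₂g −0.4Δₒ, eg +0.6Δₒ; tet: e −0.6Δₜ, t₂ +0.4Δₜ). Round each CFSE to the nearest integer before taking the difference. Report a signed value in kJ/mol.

Octahedral high-spin t2g^6 e_g^3: CFSE = -0.6 × 140 = -84 kJ/mol.
Tetrahedral e^4 t2^5 gives -0.4Δₜ = -0.4 × (4/9) × 140 = -25 kJ/mol.
OSPE = -84 − (-25) = -59 kJ/mol.

-59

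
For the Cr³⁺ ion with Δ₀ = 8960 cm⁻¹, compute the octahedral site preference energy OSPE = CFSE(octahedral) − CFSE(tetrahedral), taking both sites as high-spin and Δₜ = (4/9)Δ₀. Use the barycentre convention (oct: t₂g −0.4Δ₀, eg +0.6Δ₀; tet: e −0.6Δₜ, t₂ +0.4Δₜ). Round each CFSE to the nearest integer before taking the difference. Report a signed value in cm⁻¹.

Cr sits in group 6; removing 3 electrons leaves Cr³⁺ with 6 − 3 = 3 d electrons.
In an octahedral site d³ (HS) is t2g^3 e_g^0, giving CFSE(oct) = -1.2Δ₀ = -10752 cm⁻¹.
In a tetrahedral site the filling is e^2 t2^1: CFSE(tet) = -0.8Δₜ = -0.8 × (4/9)(8960) = -3186 cm⁻¹.
OSPE = -10752 − (-3186) = -7566 cm⁻¹.

-7566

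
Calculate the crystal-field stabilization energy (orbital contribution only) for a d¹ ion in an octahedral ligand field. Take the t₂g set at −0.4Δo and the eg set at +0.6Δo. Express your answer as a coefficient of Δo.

For octahedral d¹ the high- and low-spin configurations coincide.
Configuration: t₂g¹ eg⁰.
CFSE = 1(-0.4Δo) + 0(0.6Δo) = -0.4Δo + 0.0Δo = -0.4Δo.

-0.4 Δo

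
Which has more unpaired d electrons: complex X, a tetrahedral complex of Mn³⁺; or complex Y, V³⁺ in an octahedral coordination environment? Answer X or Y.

X: Mn³⁺: group 7, so d-count = 7 − 3 = 4; Tetrahedral splitting is small, so the complex is high-spin; e² t₂² → 4 unpaired.
Y: V is in group 5, so V³⁺ is d² (5 − 3 = 2); t₂g² eg⁰ → 2 unpaired.
So X has more unpaired electrons.

X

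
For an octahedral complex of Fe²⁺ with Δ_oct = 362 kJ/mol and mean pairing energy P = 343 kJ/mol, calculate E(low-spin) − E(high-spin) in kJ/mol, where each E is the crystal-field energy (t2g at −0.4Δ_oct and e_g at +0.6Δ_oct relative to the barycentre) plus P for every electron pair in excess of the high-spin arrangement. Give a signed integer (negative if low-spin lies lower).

Fe sits in group 8; removing 2 electrons leaves Fe²⁺ with 8 − 2 = 6 d electrons.
High-spin d⁶ fills as t2g^4 e_g^2 with CFSE 4(−0.4) + 2(+0.6) = -0.4Δ_oct = -145 kJ/mol.
For low-spin the configuration is t2g^6 e_g^0: orbital energy -2.4 × 362 = -869 kJ/mol, and 2 additional pairs relative to high-spin add 686 kJ/mol, giving -183 kJ/mol.
Thus E(LS) − E(HS) = -38 kJ/mol.

-38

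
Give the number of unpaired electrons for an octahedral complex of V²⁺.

V²⁺: group 5, so d-count = 5 − 2 = 3.
For octahedral d³ the high- and low-spin configurations coincide.
Configuration: t₂g³ eg⁰, giving 3 unpaired electrons.

3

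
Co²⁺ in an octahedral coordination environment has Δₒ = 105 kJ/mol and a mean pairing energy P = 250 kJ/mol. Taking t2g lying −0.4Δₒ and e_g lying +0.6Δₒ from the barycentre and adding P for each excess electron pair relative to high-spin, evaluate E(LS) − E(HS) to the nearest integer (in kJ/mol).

Co sits in group 9; removing 2 electrons leaves Co²⁺ with 9 − 2 = 7 d electrons.
High-spin d⁷ fills as t2g^5 e_g^2 with CFSE 5(−0.4) + 2(+0.6) = -0.8Δₒ = -84 kJ/mol.
Low-spin t2g^6 e_g^1 gives -1.8Δₒ = -189 kJ/mol, but forming 1 extra pair costs 1P = 250 kJ/mol, so E(LS) = -189 + 250 = 61 kJ/mol.
Thus E(LS) − E(HS) = 145 kJ/mol.

145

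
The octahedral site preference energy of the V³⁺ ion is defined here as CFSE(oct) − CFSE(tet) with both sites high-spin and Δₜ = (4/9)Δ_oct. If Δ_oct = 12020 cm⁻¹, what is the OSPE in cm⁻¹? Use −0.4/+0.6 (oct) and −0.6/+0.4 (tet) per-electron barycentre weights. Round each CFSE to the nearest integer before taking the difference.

Group 5 minus oxidation state +3 gives a d² configuration for V³⁺.
Octahedral high-spin t2g^2 e_g^0: CFSE = -0.8 × 12020 = -9616 cm⁻¹.
Tetrahedral: e^2 t2^0, CFSE = 2(−0.6) + 0(+0.4) = -1.2Δₜ = -1.2 × (4/9) × 12020 = -6411 cm⁻¹.
OSPE = -9616 − (-6411) = -3205 cm⁻¹.

-3205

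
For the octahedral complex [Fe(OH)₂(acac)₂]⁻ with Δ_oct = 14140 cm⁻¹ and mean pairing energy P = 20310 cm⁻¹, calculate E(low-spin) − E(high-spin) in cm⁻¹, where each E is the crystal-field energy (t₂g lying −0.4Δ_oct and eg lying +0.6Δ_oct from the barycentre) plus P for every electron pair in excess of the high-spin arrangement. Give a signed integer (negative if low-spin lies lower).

12340

Ligand charges: 2×(-1) from OH⁻ and 2×(-1) from acac⁻ sum to -4; with overall charge -1, Fe is +3.
Fe is in group 8, so Fe³⁺ is d⁵ (8 − 3 = 5).
In the high-spin limit (t₂g³ eg²) the orbital term is 0.0Δ_oct = 0 cm⁻¹, with no excess pairing.
Low-spin t₂g⁵ eg⁰ gives -2.0Δ_oct = -28280 cm⁻¹, but forming 2 extra pairs costs 2P = 40620 cm⁻¹, so E(LS) = -28280 + 40620 = 12340 cm⁻¹.
Thus E(LS) − E(HS) = 12340 cm⁻¹.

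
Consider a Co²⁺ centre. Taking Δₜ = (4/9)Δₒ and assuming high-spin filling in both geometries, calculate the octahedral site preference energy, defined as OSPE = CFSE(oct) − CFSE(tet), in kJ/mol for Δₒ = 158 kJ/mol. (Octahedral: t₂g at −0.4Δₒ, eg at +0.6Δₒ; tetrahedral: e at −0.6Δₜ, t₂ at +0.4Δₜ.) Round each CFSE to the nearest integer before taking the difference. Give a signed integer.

-42

Co is in group 9, so Co²⁺ is d⁷ (9 − 2 = 7).
Octahedral (high-spin): t₂g⁵ eg², CFSE = 5(−0.4) + 2(+0.6) = -0.8Δₒ = -0.8 × 158 = -126 kJ/mol.
Tetrahedral: e⁴ t₂³, CFSE = 4(−0.6) + 3(+0.4) = -1.2Δₜ = -1.2 × (4/9) × 158 = -84 kJ/mol.
OSPE = -126 − (-84) = -42 kJ/mol.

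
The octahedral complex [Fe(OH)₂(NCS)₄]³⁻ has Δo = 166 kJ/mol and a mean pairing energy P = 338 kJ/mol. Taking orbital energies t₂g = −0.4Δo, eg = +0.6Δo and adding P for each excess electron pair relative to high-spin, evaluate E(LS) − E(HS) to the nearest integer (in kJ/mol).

344

Ligand charges: 2×(-1) from OH⁻ and 4×(-1) from NCS⁻ sum to -6; with overall charge -3, Fe is +3.
Group 8 minus oxidation state +3 gives a d⁵ configuration for Fe³⁺.
In the high-spin limit (t₂g³ eg²) the orbital term is 0.0Δo = 0 kJ/mol, with no excess pairing.
For low-spin the configuration is t₂g⁵ eg⁰: orbital energy -2.0 × 166 = -332 kJ/mol, and 2 additional pairs relative to high-spin add 676 kJ/mol, giving 344 kJ/mol.
Thus E(LS) − E(HS) = 344 kJ/mol.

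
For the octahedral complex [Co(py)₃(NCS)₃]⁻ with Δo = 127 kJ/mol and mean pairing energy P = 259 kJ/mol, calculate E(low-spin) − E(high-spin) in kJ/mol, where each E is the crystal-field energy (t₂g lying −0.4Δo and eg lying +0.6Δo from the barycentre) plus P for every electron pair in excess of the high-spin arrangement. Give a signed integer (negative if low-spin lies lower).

132

Ligand charges: 3×(+0) from py and 3×(-1) from NCS⁻ sum to -3; with overall charge -1, Co is +2.
Co is in group 9, so Co²⁺ is d⁷ (9 − 2 = 7).
High-spin d⁷ fills as t₂g⁵ eg² with CFSE 5(−0.4) + 2(+0.6) = -0.8Δo = -102 kJ/mol.
For low-spin the configuration is t₂g⁶ eg¹: orbital energy -1.8 × 127 = -229 kJ/mol, and 1 additional pair relative to high-spin adds 259 kJ/mol, giving 30 kJ/mol.
E(LS) − E(HS) = 30 − (-102) = 132 kJ/mol.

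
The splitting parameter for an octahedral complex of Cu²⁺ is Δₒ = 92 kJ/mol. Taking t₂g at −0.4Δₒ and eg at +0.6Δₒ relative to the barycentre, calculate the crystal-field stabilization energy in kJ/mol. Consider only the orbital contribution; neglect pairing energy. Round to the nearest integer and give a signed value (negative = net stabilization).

Cu²⁺: group 11, so d-count = 11 − 2 = 9.
Configuration: t₂g⁶ eg³.
Orbital CFSE = 6(-0.4) + 3(0.6) = -0.6Δₒ = -0.6 × 92 = -55 kJ/mol.

-55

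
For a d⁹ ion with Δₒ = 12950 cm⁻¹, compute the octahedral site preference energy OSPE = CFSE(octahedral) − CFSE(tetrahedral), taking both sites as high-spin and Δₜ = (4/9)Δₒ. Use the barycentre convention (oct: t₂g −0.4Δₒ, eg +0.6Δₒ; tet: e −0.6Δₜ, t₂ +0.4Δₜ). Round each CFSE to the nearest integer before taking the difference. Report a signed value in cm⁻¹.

-5468

Octahedral high-spin t₂g⁶ eg³: CFSE = -0.6 × 12950 = -7770 cm⁻¹.
Tetrahedral: e⁴ t₂⁵, CFSE = 4(−0.6) + 5(+0.4) = -0.4Δₜ = -0.4 × (4/9) × 12950 = -2302 cm⁻¹.
Subtracting, OSPE = -7770 − (-2302) = -5468 cm⁻¹.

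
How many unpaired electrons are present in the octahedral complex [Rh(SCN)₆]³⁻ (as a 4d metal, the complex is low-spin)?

Each SCN⁻ contributes -1; 6 × (-1) = -6. With overall charge -3, Rh is in the +3 oxidation state.
Group 9 minus oxidation state +3 gives a d⁶ configuration for Rh³⁺.
Configuration: t2g^6 e_g^0, giving 0 unpaired electrons.

0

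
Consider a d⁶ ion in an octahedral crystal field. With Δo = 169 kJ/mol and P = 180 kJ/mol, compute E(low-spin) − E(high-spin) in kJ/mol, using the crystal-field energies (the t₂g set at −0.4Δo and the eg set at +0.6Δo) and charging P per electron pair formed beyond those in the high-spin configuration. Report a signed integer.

In the high-spin limit (t₂g⁴ eg²) the orbital term is -0.4Δo = -68 kJ/mol, with no excess pairing.
Low-spin: t₂g⁶ eg⁰, orbital CFSE = -2.4Δo = -406 kJ/mol; plus 2 excess pairs × P = +360 kJ/mol; total -46 kJ/mol.
E(LS) − E(HS) = -46 − (-68) = 22 kJ/mol.

22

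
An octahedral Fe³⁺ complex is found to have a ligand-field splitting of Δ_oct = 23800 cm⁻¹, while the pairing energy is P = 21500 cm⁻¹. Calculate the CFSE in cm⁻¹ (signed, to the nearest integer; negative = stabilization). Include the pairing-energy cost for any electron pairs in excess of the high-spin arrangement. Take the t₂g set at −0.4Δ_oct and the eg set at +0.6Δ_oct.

-4600

Fe sits in group 8; removing 3 electrons leaves Fe³⁺ with 8 − 3 = 5 d electrons.
Since Δ_oct = 23800 cm⁻¹ > P = 21500 cm⁻¹, the complex adopts the low-spin configuration.
Filling d⁵ accordingly: t₂g⁵ eg⁰.
Orbital CFSE = -2.0Δ_oct = -2.0 × 23800 = -47600 cm⁻¹.
Excess pairs vs high-spin: 2 − 0 = 2; pairing cost = +43000 cm⁻¹.
Net CFSE = -47600 + 43000 = -4600 cm⁻¹.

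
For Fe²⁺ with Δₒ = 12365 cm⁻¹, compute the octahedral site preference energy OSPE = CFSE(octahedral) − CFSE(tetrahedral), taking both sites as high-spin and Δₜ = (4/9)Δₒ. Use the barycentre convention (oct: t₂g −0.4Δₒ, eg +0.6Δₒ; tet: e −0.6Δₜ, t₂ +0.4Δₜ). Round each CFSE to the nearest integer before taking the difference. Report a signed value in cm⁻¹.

-1649

Fe is in group 8, so Fe²⁺ is d⁶ (8 − 2 = 6).
Octahedral (high-spin): t₂g⁴ eg², CFSE = 4(−0.4) + 2(+0.6) = -0.4Δₒ = -0.4 × 12365 = -4946 cm⁻¹.
In a tetrahedral site the filling is e³ t₂³: CFSE(tet) = -0.6Δₜ = -0.6 × (4/9)(12365) = -3297 cm⁻¹.
OSPE = CFSE(oct) − CFSE(tet) = -4946 − (-3297) = -1649 cm⁻¹.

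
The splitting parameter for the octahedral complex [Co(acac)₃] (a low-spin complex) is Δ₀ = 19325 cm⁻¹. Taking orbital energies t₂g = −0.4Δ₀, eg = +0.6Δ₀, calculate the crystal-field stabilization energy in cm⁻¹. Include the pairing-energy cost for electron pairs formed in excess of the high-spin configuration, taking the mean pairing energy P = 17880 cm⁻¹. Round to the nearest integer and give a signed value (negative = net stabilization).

-10620

Each acac⁻ contributes -1; 3 × (-1) = -3. With overall charge +0, Co is in the +3 oxidation state.
Group 9 minus oxidation state +3 gives a d⁶ configuration for Co³⁺.
Electron filling gives t₂g⁶ eg⁰.
The orbital stabilization is -2.4Δ₀ = -2.4 × 19325 = -46380 cm⁻¹.
Pairing penalty: 3 pairs vs 1 in the high-spin reference → 2 extra × P = 35760 cm⁻¹.
Overall CFSE = -46380 + 35760 = -10620 cm⁻¹.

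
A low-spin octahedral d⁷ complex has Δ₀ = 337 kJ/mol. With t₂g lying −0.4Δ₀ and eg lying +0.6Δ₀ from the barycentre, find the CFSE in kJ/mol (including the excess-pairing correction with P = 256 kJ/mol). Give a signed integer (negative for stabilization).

Configuration: t₂g⁶ eg¹.
Orbital CFSE = 6(-0.4) + 1(0.6) = -1.8Δ₀ = -1.8 × 337 = -607 kJ/mol.
High-spin d⁷ would be t₂g⁵ eg² with 2 pairs; low-spin has 3, so 1 excess pair costs +1P = +256 kJ/mol.
Net CFSE = -607 + 256 = -351 kJ/mol.

-351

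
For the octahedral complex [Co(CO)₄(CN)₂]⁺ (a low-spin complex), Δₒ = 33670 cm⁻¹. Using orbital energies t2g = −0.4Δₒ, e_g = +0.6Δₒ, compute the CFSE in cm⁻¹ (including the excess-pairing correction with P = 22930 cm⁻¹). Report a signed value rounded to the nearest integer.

-34948

Ligand charges: 4×(+0) from CO and 2×(-1) from CN⁻ sum to -2; with overall charge +1, Co is +3.
Group 9 minus oxidation state +3 gives a d⁶ configuration for Co³⁺.
Electron filling gives t2g^6 e_g^0.
The orbital stabilization is -2.4Δₒ = -2.4 × 33670 = -80808 cm⁻¹.
Relative to high-spin t2g^4 e_g^2 (1 paired), the low-spin configuration has 2 additional pairs, contributing +2 × 22930 = +45860 cm⁻¹.
Combining: -80808 + 45860 = -34948 cm⁻¹.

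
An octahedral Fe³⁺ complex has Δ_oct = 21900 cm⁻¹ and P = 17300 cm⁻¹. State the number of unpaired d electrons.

Fe is in group 8, so Fe³⁺ is d⁵ (8 − 3 = 5).
Since Δ_oct = 21900 cm⁻¹ > P = 17300 cm⁻¹, the complex adopts the low-spin configuration.
Filling d⁵ accordingly: t2g^5 e_g^0.
Unpaired electrons: 1.

1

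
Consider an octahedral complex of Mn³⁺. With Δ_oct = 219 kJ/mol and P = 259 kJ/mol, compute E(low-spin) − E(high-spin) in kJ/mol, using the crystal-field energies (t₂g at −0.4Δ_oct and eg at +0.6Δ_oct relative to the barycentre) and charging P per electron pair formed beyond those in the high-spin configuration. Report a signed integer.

Mn is in group 7, so Mn³⁺ is d⁴ (7 − 3 = 4).
High-spin d⁴ fills as t₂g³ eg¹ with CFSE 3(−0.4) + 1(+0.6) = -0.6Δ_oct = -131 kJ/mol.
Low-spin t₂g⁴ eg⁰ gives -1.6Δ_oct = -350 kJ/mol, but forming 1 extra pair costs 1P = 259 kJ/mol, so E(LS) = -350 + 259 = -91 kJ/mol.
Thus E(LS) − E(HS) = 40 kJ/mol.

40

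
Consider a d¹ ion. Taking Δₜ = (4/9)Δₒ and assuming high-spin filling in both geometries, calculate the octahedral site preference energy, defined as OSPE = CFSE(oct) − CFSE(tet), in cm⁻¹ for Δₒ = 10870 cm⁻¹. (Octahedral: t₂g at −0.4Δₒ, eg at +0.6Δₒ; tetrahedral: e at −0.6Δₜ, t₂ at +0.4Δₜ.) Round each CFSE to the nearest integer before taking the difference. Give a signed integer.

Octahedral (high-spin): t2g^1 e_g^0, CFSE = 1(−0.4) + 0(+0.6) = -0.4Δₒ = -0.4 × 10870 = -4348 cm⁻¹.
Tetrahedral e^1 t2^0 gives -0.6Δₜ = -0.6 × (4/9) × 10870 = -2899 cm⁻¹.
OSPE = CFSE(oct) − CFSE(tet) = -4348 − (-2899) = -1449 cm⁻¹.

-1449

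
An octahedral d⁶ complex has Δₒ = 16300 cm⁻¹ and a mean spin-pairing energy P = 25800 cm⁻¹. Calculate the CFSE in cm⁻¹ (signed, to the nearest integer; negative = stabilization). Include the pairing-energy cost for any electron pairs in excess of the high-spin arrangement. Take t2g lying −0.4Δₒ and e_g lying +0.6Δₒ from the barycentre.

-6520

Here Δₒ < P (16300 < 25800), so the high-spin state is favoured.
That gives t2g^4 e_g^2.
Orbital CFSE = -0.4Δₒ = -0.4 × 16300 = -6520 cm⁻¹.
High-spin has no excess pairs, so no pairing correction applies.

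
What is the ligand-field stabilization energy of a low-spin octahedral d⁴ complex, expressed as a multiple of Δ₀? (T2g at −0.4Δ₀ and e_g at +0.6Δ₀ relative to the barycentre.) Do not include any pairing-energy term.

Configuration: t2g^4 e_g^0.
CFSE = 4(-0.4Δ₀) + 0(0.6Δ₀) = -1.6Δ₀ + 0.0Δ₀ = -1.6Δ₀.

-1.6 Δ₀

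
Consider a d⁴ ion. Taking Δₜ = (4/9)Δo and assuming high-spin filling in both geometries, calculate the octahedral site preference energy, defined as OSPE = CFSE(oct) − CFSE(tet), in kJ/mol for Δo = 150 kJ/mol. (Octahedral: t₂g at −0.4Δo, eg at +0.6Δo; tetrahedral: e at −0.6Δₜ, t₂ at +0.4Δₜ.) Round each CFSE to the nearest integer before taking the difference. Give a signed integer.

Octahedral high-spin t₂g³ eg¹: CFSE = -0.6 × 150 = -90 kJ/mol.
Tetrahedral e² t₂² gives -0.4Δₜ = -0.4 × (4/9) × 150 = -27 kJ/mol.
OSPE = -90 − (-27) = -63 kJ/mol.

-63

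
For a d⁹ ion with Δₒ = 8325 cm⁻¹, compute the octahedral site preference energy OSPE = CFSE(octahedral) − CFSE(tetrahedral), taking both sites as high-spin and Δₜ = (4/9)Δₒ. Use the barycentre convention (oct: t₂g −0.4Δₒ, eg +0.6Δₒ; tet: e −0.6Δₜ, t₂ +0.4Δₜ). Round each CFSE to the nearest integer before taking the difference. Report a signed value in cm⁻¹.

-3515

In an octahedral site d⁹ (HS) is t₂g⁶ eg³, giving CFSE(oct) = -0.6Δₒ = -4995 cm⁻¹.
In a tetrahedral site the filling is e⁴ t₂⁵: CFSE(tet) = -0.4Δₜ = -0.4 × (4/9)(8325) = -1480 cm⁻¹.
OSPE = CFSE(oct) − CFSE(tet) = -4995 − (-1480) = -3515 cm⁻¹.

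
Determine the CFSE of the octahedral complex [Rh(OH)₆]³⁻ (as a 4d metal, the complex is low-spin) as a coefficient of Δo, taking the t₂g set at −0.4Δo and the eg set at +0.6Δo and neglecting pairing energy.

-2.4 Δo

Each OH⁻ contributes -1; 6 × (-1) = -6. With overall charge -3, Rh is in the +3 oxidation state.
Rh³⁺: group 9, so d-count = 9 − 3 = 6.
Configuration: t₂g⁶ eg⁰.
CFSE = 6(-0.4Δo) + 0(0.6Δo) = -2.4Δo + 0.0Δo = -2.4Δo.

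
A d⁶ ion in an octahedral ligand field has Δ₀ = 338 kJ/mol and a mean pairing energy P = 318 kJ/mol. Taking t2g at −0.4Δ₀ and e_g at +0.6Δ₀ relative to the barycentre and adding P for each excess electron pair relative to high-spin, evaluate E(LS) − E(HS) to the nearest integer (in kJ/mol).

-40

High-spin d⁶ fills as t2g^4 e_g^2 with CFSE 4(−0.4) + 2(+0.6) = -0.4Δ₀ = -135 kJ/mol.
Low-spin t2g^6 e_g^0 gives -2.4Δ₀ = -811 kJ/mol, but forming 2 extra pairs costs 2P = 636 kJ/mol, so E(LS) = -811 + 636 = -175 kJ/mol.
E(LS) − E(HS) = -175 − (-135) = -40 kJ/mol.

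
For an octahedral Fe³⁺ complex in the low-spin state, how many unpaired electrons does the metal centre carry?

Fe is in group 8, so Fe³⁺ is d⁵ (8 − 3 = 5).
Configuration: t₂g⁵ eg⁰, giving 1 unpaired electron.

1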